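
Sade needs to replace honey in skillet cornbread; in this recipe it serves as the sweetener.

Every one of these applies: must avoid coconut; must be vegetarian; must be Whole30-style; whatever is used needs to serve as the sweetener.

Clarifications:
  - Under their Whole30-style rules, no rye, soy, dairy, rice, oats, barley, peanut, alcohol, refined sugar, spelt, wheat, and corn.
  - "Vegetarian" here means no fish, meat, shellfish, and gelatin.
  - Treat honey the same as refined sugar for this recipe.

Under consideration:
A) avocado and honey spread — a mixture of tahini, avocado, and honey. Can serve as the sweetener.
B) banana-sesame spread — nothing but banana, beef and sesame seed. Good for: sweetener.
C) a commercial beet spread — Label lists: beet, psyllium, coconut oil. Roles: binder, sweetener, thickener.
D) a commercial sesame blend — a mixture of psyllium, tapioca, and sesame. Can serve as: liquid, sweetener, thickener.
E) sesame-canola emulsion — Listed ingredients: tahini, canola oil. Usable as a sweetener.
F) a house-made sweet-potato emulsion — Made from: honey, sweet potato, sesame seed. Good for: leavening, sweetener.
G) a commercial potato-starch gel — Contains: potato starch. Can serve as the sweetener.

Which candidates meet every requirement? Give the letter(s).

D, E, G

A: has honey, so not Whole30-style — out
B: has beef, so not vegetarian — reject
C: has coconut oil, so not coconut-free — reject
D: works as a sweetener, Whole30-style, vegetarian — keep
E: every rule checks out — OK
F: has honey, so not Whole30-style — reject
G: every rule checks out — valid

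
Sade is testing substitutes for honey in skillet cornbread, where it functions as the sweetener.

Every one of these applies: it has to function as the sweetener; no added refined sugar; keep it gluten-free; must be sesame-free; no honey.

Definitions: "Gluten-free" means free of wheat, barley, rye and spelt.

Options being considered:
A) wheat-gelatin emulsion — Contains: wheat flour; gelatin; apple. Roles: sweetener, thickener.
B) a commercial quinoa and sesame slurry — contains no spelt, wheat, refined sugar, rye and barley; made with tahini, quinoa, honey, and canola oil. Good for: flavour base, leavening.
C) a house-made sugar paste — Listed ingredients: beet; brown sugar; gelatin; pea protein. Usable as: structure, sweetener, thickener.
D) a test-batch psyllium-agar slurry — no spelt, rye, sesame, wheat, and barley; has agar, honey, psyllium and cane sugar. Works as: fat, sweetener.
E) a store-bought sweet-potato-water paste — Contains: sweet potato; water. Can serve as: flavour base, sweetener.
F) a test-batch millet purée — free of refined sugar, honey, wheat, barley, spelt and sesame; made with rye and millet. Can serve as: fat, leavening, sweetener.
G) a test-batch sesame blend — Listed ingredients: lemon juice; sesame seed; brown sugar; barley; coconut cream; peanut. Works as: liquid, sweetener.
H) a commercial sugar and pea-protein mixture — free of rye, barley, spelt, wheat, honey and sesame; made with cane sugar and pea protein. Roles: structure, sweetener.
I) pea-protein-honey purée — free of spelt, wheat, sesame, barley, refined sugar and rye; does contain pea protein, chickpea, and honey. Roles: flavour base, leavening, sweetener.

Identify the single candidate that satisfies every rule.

E

A: has wheat flour, so not gluten-free — reject
B: not usable as a sweetener; has tahini, so not sesame-free (and 1 more) — no
C: has brown sugar, so not no-added-sugar — reject
D: has cane sugar, so not no-added-sugar; has honey, so not honey-free — no
E: only sweet potato and water; none excluded — OK
F: has rye, so not gluten-free — no
G: has barley, so not gluten-free; has sesame seed, so not sesame-free (and 1 more) — no
H: has cane sugar, so not no-added-sugar — reject
I: has honey, so not honey-free — out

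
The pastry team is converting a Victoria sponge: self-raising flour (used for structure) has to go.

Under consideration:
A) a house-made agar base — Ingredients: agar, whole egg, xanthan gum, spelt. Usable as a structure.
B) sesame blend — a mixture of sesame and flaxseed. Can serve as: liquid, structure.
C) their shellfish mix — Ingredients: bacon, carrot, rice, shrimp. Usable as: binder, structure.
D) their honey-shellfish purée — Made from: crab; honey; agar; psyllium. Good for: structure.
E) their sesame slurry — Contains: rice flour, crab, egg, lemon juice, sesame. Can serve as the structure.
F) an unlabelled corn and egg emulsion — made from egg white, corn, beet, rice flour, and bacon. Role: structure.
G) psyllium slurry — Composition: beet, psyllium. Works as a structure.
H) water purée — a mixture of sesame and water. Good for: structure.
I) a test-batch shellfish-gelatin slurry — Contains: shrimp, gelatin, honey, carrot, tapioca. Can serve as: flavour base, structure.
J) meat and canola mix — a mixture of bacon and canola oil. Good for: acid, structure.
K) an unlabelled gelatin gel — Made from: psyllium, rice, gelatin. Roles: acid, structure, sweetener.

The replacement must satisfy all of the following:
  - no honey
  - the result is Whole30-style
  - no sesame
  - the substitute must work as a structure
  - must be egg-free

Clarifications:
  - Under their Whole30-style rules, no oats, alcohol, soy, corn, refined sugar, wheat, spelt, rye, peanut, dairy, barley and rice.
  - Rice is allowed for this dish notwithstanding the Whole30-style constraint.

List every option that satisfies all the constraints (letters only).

A: has spelt, so not Whole30-style; has whole egg, so not egg-free — out
B: has sesame, so not sesame-free — reject
C: rice is permitted under the Whole30-style carve-out; nothing else excluded — valid
D: has honey, so not honey-free — out
E: has sesame, so not sesame-free; has egg, so not egg-free — reject
F: has corn, so not Whole30-style; has egg white, so not egg-free — reject
G: only beet and psyllium; none excluded — keep
H: has sesame, so not sesame-free — reject
I: has honey, so not honey-free — reject
J: all constraints satisfied — valid
K: rice is permitted under the Whole30-style carve-out; nothing else excluded — keep

C, G, J, K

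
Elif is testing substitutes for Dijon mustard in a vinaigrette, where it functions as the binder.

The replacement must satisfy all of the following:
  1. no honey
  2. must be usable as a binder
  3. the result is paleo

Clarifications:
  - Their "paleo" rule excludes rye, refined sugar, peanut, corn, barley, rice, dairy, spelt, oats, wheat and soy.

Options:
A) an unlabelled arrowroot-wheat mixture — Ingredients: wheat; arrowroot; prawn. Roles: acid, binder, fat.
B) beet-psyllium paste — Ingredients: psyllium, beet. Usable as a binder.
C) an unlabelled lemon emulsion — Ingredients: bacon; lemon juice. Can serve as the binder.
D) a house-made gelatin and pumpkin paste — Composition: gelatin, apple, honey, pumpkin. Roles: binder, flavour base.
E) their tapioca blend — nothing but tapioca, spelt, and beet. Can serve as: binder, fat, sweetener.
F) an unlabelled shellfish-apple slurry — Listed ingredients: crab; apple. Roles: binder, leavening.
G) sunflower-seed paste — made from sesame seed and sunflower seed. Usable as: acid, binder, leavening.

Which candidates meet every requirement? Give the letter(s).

A: has wheat, so not paleo — out
B: paleo, no honey — OK
C: no honey, paleo — OK
D: has honey, so not honey-free — reject
E: has spelt, so not paleo — no
F: works as a binder, no honey, paleo — valid
G: works as a binder, no honey, paleo — OK

B, C, F, G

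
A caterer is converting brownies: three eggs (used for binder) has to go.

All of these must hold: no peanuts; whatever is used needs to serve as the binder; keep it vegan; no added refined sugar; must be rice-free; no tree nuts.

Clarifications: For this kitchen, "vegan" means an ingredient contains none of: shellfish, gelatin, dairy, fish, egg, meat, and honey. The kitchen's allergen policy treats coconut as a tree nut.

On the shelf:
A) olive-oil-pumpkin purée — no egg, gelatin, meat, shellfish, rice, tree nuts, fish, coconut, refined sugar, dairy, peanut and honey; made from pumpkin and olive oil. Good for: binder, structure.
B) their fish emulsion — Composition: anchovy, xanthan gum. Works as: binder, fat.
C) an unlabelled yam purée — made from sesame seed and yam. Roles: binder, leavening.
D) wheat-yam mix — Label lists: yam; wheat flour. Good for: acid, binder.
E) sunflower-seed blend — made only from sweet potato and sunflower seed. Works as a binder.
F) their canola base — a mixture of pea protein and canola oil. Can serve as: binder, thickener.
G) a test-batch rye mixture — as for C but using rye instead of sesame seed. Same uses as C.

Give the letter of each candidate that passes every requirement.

A, C, D, E, F, G

A: tree-nut-free, no rice — valid
B: has anchovy, so not vegan — out
C: works as a binder, no rice, tree-nut-free — OK
D: every rule checks out — OK
E: all constraints satisfied — valid
F: no rice, tree-nut-free — keep
G: tree-nut-free, no peanut — valid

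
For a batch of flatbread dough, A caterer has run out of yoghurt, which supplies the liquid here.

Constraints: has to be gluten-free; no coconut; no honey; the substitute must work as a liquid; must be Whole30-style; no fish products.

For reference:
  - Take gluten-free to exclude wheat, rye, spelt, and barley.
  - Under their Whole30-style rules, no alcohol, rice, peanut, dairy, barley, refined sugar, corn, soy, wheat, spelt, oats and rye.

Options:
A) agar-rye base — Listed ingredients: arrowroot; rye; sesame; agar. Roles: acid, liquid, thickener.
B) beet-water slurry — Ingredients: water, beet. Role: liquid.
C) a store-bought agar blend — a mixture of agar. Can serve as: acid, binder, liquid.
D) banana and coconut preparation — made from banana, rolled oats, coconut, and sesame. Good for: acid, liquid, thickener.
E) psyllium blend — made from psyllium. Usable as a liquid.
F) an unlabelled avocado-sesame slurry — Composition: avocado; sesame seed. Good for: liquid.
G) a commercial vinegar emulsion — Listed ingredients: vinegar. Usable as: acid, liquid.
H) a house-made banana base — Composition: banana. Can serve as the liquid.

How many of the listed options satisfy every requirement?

A: has rye, so not gluten-free; has rye, so not Whole30-style — reject
B: only water and beet; none excluded — keep
C: no fish, no coconut — valid
D: has rolled oats, so not Whole30-style; has coconut, so not coconut-free — no
E: all constraints satisfied — valid
F: nothing on the exclusion list — valid
G: no coconut, gluten-free — OK
H: works as a liquid, no coconut, Whole30-style — keep

6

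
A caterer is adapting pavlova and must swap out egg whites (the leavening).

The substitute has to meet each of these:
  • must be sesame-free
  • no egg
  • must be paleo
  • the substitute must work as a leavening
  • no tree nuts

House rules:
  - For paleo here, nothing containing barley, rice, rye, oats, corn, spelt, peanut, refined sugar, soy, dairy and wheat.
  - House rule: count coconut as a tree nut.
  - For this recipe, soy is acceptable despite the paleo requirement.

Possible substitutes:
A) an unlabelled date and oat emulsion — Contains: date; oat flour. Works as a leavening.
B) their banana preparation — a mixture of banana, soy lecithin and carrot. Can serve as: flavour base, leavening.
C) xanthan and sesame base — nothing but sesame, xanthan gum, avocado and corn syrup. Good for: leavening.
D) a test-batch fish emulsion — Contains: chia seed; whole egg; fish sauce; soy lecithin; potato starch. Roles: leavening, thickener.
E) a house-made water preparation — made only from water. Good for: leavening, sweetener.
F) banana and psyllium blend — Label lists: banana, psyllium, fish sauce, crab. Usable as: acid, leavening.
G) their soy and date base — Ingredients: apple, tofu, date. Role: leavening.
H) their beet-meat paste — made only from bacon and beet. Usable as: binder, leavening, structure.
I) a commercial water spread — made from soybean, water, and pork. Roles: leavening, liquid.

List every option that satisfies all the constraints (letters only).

B, E, F, G, H, I

A: has oat flour, so not paleo — out
B: soy is permitted under the paleo carve-out; nothing else excluded — OK
C: has corn syrup, so not paleo; has sesame, so not sesame-free — reject
D: has whole egg, so not egg-free — reject
E: only water; none excluded — valid
F: fish sauce and crab etc. — none of it excluded — valid
G: soy is permitted under the paleo carve-out; nothing else excluded — keep
H: only bacon and beet; none excluded — valid
I: soy is permitted under the paleo carve-out; nothing else excluded — keep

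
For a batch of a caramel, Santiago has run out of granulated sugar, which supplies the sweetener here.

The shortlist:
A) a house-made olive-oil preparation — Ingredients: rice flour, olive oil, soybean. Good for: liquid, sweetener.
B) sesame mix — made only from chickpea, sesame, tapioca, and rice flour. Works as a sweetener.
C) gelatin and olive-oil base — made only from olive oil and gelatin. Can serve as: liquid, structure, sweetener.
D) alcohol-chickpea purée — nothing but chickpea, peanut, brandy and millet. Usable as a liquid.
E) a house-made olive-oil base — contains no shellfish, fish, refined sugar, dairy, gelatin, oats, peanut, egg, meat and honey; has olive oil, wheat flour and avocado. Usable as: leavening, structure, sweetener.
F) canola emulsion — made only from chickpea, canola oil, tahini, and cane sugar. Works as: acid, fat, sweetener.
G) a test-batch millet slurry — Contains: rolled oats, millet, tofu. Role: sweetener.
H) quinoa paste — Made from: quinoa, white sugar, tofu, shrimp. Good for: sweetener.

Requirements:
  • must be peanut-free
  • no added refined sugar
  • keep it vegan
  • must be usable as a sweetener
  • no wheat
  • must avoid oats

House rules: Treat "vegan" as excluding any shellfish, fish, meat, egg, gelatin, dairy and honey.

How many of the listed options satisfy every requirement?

2

A: nothing on the exclusion list — keep
B: rice flour and sesame etc. — none of it excluded — OK
C: has gelatin, so not vegan — out
D: not usable as a sweetener; has peanut, so not peanut-free — reject
E: has wheat flour, so not wheat-free — reject
F: has cane sugar, so not no-added-sugar — reject
G: has rolled oats, so not oat-free — reject
H: has shrimp, so not vegan; has white sugar, so not no-added-sugar — reject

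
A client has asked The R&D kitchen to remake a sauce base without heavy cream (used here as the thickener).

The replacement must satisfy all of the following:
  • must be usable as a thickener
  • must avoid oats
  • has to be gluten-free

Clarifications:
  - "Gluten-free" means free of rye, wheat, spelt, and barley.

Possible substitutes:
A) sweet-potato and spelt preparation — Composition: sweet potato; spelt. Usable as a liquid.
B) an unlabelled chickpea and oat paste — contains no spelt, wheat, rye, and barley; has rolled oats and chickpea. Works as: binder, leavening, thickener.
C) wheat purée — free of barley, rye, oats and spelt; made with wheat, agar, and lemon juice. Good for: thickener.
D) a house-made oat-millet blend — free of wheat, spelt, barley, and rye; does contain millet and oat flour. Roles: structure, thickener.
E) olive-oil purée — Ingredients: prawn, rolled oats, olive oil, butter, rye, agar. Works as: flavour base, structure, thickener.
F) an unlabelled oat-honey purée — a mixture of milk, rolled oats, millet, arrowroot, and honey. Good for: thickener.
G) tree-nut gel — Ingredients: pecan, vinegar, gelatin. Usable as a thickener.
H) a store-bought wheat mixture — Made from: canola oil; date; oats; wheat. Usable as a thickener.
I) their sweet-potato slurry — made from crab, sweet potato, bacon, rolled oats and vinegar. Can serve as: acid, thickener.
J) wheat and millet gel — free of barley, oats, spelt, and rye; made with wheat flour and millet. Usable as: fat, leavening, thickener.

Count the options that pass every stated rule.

1

A: not usable as a thickener; has spelt, so not gluten-free — out
B: has rolled oats, so not oat-free — no
C: has wheat, so not gluten-free — no
D: has oat flour, so not oat-free — no
E: has rye, so not gluten-free; has rolled oats, so not oat-free — out
F: has rolled oats, so not oat-free — out
G: all constraints satisfied — keep
H: has wheat, so not gluten-free; has oats, so not oat-free — reject
I: has rolled oats, so not oat-free — out
J: has wheat flour, so not gluten-free — no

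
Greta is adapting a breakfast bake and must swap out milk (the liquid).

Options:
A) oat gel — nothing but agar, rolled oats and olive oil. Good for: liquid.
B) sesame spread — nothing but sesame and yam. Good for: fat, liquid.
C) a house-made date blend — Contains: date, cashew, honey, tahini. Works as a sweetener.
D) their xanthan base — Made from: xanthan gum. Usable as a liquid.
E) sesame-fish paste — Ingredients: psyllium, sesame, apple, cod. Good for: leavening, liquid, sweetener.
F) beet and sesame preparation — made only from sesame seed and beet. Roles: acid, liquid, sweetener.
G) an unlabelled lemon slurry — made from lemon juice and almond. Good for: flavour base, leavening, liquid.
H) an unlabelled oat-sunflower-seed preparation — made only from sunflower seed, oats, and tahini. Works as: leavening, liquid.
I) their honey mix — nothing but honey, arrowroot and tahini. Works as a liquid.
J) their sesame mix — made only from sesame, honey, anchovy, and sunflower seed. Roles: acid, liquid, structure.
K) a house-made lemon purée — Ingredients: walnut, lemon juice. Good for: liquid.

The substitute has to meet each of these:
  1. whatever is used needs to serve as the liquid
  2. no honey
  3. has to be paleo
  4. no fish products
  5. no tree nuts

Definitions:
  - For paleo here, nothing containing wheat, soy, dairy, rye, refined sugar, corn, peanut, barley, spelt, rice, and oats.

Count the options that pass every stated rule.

3

A: has rolled oats, so not paleo — out
B: no honey, no fish — OK
C: not usable as a liquid; has honey, so not honey-free (and 1 more) — out
D: only xanthan gum; none excluded — valid
E: has cod, so not fish-free — reject
F: paleo, no fish — valid
G: has almond, so not tree-nut-free — reject
H: has oats, so not paleo — reject
I: has honey, so not honey-free — no
J: has honey, so not honey-free; has anchovy, so not fish-free — no
K: has walnut, so not tree-nut-free — no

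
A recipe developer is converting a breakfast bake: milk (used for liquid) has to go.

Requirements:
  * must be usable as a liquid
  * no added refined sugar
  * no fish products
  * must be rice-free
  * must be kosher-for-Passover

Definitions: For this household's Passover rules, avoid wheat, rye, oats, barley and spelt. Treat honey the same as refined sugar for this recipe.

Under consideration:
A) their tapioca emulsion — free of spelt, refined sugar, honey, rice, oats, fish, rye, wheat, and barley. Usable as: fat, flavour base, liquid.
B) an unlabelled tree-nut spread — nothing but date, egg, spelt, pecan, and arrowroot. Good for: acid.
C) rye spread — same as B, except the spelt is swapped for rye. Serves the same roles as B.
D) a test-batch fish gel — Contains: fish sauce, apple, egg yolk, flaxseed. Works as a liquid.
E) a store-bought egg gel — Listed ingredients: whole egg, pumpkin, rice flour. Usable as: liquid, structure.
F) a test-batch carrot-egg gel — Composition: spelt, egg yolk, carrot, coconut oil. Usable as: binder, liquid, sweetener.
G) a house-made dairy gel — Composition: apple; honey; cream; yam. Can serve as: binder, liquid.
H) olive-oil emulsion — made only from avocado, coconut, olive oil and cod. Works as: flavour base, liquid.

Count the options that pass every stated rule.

A: works as a liquid, no fish, no-added-sugar — valid
B: not usable as a liquid; has spelt, so not kosher-for-Passover — no
C: not usable as a liquid; has rye, so not kosher-for-Passover — out
D: has fish sauce, so not fish-free — reject
E: has rice flour, so not rice-free — out
F: has spelt, so not kosher-for-Passover — out
G: has honey, so not no-added-sugar — out
H: has cod, so not fish-free — reject

1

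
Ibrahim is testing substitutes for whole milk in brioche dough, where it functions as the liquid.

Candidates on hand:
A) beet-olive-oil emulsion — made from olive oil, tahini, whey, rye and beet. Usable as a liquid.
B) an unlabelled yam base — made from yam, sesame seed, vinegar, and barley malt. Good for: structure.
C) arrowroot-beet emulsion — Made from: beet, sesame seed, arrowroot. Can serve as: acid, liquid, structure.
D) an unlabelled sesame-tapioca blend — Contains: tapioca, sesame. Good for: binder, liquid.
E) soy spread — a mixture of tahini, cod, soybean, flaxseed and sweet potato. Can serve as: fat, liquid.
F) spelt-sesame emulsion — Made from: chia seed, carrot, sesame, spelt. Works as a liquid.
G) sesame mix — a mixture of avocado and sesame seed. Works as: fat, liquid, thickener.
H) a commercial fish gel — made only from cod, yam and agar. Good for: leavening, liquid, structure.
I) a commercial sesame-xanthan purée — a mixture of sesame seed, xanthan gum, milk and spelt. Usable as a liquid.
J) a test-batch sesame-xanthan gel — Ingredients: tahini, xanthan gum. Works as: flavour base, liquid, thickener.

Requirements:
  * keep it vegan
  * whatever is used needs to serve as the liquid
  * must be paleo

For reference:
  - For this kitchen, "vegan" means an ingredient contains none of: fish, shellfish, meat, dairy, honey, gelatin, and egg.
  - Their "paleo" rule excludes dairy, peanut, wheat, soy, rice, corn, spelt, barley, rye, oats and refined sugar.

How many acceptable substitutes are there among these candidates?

4

A: has whey, so not vegan; has whey, so not paleo — out
B: not usable as a liquid; has barley malt, so not paleo — no
C: only sesame seed, beet and arrowroot; none excluded — valid
D: paleo, vegan — OK
E: has cod, so not vegan; has soybean, so not paleo — reject
F: has spelt, so not paleo — out
G: only sesame seed and avocado; none excluded — OK
H: has cod, so not vegan — out
I: has milk, so not vegan; has milk, so not paleo — out
J: nothing on the exclusion list — OK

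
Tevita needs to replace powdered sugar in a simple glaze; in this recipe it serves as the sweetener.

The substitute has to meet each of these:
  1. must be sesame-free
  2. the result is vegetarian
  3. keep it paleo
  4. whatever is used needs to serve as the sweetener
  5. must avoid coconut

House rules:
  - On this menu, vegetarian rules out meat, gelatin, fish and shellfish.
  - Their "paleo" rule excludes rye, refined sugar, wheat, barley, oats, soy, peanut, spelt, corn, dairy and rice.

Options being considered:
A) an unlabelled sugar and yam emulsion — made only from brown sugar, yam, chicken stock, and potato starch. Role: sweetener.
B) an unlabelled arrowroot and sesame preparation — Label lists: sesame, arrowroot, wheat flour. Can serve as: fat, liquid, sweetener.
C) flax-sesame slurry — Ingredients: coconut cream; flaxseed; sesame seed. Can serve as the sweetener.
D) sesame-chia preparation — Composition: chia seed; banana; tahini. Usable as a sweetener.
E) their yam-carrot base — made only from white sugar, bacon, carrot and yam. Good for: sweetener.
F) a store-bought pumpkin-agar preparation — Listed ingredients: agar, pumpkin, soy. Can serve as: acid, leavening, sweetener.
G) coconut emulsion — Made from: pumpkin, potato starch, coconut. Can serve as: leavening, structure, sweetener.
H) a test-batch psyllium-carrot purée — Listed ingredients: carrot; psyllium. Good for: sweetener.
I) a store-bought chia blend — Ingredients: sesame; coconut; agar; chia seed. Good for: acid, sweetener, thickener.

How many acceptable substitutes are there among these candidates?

1

A: has chicken stock, so not vegetarian; has brown sugar, so not paleo — out
B: has wheat flour, so not paleo; has sesame, so not sesame-free — no
C: has coconut cream, so not coconut-free; has sesame seed, so not sesame-free — no
D: has tahini, so not sesame-free — out
E: has bacon, so not vegetarian; has white sugar, so not paleo — reject
F: has soy, so not paleo — reject
G: has coconut, so not coconut-free — out
H: no coconut, no sesame — OK
I: has coconut, so not coconut-free; has sesame, so not sesame-free — out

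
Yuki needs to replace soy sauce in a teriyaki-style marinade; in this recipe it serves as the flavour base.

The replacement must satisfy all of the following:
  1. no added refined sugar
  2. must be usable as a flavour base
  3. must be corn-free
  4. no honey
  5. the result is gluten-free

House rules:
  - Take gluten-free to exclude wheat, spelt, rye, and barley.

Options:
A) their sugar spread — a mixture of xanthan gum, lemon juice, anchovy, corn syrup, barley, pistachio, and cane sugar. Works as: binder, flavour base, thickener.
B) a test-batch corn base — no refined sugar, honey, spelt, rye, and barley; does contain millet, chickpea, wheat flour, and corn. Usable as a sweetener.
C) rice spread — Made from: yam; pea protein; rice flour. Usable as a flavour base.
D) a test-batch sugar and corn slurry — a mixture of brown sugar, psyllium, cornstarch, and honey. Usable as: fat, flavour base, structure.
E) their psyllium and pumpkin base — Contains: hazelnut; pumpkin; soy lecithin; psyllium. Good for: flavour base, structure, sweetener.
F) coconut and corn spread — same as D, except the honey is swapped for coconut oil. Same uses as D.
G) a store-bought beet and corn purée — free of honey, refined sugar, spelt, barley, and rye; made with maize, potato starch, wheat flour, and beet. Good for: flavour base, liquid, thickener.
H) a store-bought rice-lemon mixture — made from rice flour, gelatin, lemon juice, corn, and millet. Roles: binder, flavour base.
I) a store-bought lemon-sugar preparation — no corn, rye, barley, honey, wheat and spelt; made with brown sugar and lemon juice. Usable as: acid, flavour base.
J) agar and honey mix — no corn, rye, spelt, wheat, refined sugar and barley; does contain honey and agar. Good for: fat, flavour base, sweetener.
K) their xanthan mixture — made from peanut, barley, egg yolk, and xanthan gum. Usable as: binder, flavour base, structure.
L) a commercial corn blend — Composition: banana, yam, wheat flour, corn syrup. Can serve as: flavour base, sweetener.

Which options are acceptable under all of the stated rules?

A: has barley, so not gluten-free; has corn syrup, so not corn-free (and 1 more) — reject
B: not usable as a flavour base; has wheat flour, so not gluten-free (and 1 more) — reject
C: every rule checks out — valid
D: has cornstarch, so not corn-free; has brown sugar, so not no-added-sugar (and 1 more) — no
E: soy lecithin and hazelnut etc. — none of it excluded — valid
F: has cornstarch, so not corn-free; has brown sugar, so not no-added-sugar — no
G: has wheat flour, so not gluten-free; has maize, so not corn-free — out
H: has corn, so not corn-free — out
I: has brown sugar, so not no-added-sugar — out
J: has honey, so not honey-free — out
K: has barley, so not gluten-free — reject
L: has wheat flour, so not gluten-free; has corn syrup, so not corn-free — no

C, E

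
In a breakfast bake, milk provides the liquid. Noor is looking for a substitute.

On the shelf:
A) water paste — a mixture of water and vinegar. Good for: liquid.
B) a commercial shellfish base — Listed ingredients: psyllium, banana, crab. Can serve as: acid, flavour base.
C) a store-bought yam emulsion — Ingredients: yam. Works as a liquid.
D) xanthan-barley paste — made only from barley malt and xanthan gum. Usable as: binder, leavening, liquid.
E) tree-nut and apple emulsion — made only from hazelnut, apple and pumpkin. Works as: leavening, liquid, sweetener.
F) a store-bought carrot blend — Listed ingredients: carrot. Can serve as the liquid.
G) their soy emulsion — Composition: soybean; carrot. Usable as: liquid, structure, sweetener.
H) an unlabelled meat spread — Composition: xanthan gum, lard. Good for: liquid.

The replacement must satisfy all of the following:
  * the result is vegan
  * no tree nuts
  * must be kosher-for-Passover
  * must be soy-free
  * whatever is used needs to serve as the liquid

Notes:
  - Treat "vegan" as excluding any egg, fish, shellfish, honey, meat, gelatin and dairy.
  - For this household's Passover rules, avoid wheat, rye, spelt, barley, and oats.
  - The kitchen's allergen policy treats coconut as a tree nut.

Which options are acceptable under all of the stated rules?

A: vegan, no soy — valid
B: not usable as a liquid; has crab, so not vegan — out
C: every rule checks out — OK
D: has barley malt, so not kosher-for-Passover — out
E: has hazelnut, so not tree-nut-free — no
F: all constraints satisfied — keep
G: has soybean, so not soy-free — reject
H: has lard, so not vegan — out

A, C, F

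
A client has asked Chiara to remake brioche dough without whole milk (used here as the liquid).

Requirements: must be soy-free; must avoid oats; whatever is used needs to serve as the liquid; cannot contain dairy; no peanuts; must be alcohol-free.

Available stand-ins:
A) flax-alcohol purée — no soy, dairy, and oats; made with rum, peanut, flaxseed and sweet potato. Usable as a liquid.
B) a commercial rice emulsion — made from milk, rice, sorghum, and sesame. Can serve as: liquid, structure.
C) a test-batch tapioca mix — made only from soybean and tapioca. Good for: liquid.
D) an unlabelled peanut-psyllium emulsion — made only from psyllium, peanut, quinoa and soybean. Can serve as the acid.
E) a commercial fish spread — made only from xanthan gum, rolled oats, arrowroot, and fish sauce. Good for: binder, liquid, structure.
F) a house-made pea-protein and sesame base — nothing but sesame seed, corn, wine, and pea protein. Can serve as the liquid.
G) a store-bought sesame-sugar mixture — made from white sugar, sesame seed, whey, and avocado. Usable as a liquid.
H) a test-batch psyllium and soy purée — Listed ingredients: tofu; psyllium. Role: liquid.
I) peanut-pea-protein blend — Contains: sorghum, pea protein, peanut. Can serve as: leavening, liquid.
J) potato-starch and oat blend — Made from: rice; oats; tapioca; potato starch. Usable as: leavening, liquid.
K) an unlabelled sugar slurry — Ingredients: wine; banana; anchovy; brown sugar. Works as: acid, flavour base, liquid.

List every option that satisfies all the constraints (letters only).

A: has rum, so not alcohol-free; has peanut, so not peanut-free — no
B: has milk, so not dairy-free — out
C: has soybean, so not soy-free — reject
D: not usable as a liquid; has soybean, so not soy-free (and 1 more) — out
E: has rolled oats, so not oat-free — reject
F: has wine, so not alcohol-free — out
G: has whey, so not dairy-free — no
H: has tofu, so not soy-free — no
I: has peanut, so not peanut-free — out
J: has oats, so not oat-free — out
K: has wine, so not alcohol-free — no

none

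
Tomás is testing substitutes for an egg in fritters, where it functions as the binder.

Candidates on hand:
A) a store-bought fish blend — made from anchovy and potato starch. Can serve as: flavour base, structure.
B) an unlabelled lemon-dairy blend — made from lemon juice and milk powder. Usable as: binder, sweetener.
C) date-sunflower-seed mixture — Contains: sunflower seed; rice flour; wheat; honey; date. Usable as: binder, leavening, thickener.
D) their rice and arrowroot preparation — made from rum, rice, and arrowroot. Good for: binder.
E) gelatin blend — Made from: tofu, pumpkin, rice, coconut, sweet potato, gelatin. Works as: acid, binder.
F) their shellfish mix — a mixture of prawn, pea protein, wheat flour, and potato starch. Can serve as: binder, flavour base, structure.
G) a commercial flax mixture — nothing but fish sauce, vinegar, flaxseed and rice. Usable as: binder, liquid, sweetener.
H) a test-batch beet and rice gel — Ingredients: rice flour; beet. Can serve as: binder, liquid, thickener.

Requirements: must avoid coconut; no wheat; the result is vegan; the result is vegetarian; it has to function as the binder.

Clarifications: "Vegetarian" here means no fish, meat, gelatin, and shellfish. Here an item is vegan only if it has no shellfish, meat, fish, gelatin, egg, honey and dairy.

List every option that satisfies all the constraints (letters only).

A: not usable as a binder; has anchovy, so not vegetarian (and 1 more) — out
B: has milk powder, so not vegan — no
C: has honey, so not vegan; has wheat, so not wheat-free — out
D: only rum, rice, and arrowroot; none excluded — keep
E: has gelatin, so not vegetarian; has gelatin, so not vegan (and 1 more) — no
F: has prawn, so not vegetarian; has prawn, so not vegan (and 1 more) — reject
G: has fish sauce, so not vegetarian; has fish sauce, so not vegan — out
H: every rule checks out — OK

D, H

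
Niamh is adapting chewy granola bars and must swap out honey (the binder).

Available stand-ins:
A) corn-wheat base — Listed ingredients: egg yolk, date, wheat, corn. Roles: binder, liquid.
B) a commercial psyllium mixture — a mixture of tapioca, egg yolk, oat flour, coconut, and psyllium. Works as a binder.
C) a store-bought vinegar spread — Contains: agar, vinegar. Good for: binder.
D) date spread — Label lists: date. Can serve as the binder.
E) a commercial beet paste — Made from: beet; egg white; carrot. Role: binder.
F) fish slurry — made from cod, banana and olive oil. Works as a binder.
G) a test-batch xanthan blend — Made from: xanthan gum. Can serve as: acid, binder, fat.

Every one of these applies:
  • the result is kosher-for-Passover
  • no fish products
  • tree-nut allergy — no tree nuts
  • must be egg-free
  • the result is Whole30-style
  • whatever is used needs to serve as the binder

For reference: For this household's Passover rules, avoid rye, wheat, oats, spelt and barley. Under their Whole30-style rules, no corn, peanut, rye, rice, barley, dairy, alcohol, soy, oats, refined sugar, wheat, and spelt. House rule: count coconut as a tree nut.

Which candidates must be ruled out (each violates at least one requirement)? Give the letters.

A, B, E, F

A: has wheat, so not kosher-for-Passover; has corn, so not Whole30-style (and 1 more) — reject
B: has oat flour, so not kosher-for-Passover; has oat flour, so not Whole30-style (and 2 more) — no
C: works as a binder, tree-nut-free, Whole30-style — keep
D: only date; none excluded — valid
E: has egg white, so not egg-free — reject
F: has cod, so not fish-free — out
G: only xanthan gum; none excluded — OK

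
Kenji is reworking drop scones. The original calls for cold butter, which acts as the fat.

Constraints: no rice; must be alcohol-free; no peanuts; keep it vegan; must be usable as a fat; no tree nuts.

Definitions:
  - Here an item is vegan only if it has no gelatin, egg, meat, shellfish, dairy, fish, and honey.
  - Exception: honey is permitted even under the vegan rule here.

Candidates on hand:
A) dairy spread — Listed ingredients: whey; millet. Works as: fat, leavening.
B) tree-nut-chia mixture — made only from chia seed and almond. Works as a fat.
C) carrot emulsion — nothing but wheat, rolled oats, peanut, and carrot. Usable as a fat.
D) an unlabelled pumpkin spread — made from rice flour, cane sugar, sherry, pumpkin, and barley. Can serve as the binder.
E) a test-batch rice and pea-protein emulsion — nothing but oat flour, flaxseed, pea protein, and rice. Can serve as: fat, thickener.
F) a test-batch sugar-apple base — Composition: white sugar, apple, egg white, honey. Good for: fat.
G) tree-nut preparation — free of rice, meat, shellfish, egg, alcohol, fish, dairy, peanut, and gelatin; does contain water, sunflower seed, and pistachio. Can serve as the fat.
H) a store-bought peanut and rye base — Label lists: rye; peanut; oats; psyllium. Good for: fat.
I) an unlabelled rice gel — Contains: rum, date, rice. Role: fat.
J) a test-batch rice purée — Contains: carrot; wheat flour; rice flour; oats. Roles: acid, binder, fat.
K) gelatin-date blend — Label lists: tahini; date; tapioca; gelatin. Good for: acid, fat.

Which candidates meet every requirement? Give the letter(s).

none

A: has whey, so not vegan — reject
B: has almond, so not tree-nut-free — reject
C: has peanut, so not peanut-free — no
D: not usable as a fat; has sherry, so not alcohol-free (and 1 more) — reject
E: has rice, so not rice-free — reject
F: has egg white, so not vegan — reject
G: has pistachio, so not tree-nut-free — no
H: has peanut, so not peanut-free — no
I: has rum, so not alcohol-free; has rice, so not rice-free — no
J: has rice flour, so not rice-free — out
K: has gelatin, so not vegan — out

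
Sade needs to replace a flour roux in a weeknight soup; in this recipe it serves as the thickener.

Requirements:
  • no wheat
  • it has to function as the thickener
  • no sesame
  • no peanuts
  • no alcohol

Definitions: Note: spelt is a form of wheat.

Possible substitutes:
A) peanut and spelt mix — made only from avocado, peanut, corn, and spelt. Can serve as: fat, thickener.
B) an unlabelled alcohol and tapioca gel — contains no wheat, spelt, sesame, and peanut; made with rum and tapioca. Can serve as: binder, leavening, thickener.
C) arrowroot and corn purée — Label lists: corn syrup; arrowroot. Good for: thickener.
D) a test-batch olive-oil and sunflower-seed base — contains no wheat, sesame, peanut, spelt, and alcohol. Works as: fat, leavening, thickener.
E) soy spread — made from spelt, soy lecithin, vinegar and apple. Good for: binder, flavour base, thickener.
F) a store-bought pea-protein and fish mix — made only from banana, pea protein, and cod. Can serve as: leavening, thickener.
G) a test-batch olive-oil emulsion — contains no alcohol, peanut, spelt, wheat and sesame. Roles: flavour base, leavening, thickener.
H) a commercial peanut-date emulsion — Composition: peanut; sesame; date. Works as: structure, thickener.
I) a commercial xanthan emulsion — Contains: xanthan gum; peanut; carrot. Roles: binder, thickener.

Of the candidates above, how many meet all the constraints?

4

A: has peanut, so not peanut-free; has spelt, so not wheat-free — reject
B: has rum, so not alcohol-free — reject
C: every rule checks out — valid
D: wheat-free, no peanut — valid
E: has spelt, so not wheat-free — no
F: nothing on the exclusion list — OK
G: every rule checks out — OK
H: has peanut, so not peanut-free; has sesame, so not sesame-free — out
I: has peanut, so not peanut-free — reject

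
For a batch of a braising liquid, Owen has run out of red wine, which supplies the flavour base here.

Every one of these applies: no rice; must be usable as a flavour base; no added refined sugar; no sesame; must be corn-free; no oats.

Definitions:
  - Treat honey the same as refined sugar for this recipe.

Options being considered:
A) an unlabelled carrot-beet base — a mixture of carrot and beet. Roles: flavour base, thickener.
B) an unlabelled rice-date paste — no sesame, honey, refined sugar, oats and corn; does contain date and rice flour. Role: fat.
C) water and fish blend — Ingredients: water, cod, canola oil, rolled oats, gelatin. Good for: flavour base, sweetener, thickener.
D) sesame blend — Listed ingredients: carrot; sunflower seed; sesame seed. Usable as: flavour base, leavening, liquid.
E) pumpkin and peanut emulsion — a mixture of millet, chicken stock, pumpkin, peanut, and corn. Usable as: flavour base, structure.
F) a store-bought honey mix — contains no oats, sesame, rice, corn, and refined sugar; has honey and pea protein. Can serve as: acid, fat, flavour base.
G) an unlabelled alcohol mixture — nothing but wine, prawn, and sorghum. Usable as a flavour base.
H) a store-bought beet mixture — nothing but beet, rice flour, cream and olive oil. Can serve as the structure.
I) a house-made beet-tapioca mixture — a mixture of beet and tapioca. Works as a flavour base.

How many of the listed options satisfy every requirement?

A: no oats, no-added-sugar — valid
B: not usable as a flavour base; has rice flour, so not rice-free — reject
C: has rolled oats, so not oat-free — no
D: has sesame seed, so not sesame-free — out
E: has corn, so not corn-free — reject
F: has honey, so not no-added-sugar — no
G: every rule checks out — valid
H: not usable as a flavour base; has rice flour, so not rice-free — reject
I: only beet and tapioca; none excluded — valid

3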